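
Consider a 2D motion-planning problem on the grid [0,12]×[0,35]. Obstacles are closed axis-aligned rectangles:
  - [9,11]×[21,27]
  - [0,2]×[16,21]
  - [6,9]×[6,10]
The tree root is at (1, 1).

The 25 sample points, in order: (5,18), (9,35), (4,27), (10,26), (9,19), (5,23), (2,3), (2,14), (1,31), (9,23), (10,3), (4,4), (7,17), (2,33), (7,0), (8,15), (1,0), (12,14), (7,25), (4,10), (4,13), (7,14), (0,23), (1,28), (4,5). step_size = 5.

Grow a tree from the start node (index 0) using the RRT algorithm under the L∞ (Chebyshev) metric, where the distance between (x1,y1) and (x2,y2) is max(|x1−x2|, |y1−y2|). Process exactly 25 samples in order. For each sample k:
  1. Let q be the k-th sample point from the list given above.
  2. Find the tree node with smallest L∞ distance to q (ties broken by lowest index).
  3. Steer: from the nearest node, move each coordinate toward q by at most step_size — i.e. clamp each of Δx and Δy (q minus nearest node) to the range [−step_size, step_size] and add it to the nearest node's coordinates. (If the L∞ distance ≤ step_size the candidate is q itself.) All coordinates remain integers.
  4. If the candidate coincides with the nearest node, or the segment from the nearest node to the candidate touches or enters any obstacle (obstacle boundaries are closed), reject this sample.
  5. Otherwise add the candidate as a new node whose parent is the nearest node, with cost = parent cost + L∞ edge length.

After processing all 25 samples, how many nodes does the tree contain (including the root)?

1. q=(5,18) nearest=0 d=17 new=(5,6) → add node 1 parent=0 cost=5
2. q=(9,35) nearest=1 d=29 new=(9,11) → blocked by [6,9]×[6,10], reject
3. q=(4,27) nearest=1 d=21 new=(4,11) → add node 2 parent=1 cost=10
4. q=(10,26) nearest=2 d=15 new=(9,16) → add node 3 parent=2 cost=15
5. q=(9,19) nearest=3 d=3 new=(9,19) → add node 4 parent=3 cost=18
6. q=(5,23) nearest=4 d=4 new=(5,23) → add node 5 parent=4 cost=22
7. q=(2,3) nearest=0 d=2 new=(2,3) → add node 6 parent=0 cost=2
8. q=(2,14) nearest=2 d=3 new=(2,14) → add node 7 parent=2 cost=13
9. q=(1,31) nearest=5 d=8 new=(1,28) → add node 8 parent=5 cost=27
10. q=(9,23) nearest=4 d=4 new=(9,23) → blocked by [9,11]×[21,27], reject
11. q=(10,3) nearest=1 d=5 new=(10,3) → add node 9 parent=1 cost=10
12. q=(4,4) nearest=1 d=2 new=(4,4) → add node 10 parent=1 cost=7
13. q=(7,17) nearest=3 d=2 new=(7,17) → add node 11 parent=3 cost=17
14. q=(2,33) nearest=8 d=5 new=(2,33) → add node 12 parent=8 cost=32
15. q=(7,0) nearest=9 d=3 new=(7,0) → add node 13 parent=9 cost=13
16. q=(8,15) nearest=3 d=1 new=(8,15) → add node 14 parent=3 cost=16
17. q=(1,0) nearest=0 d=1 new=(1,0) → add node 15 parent=0 cost=1
18. q=(12,14) nearest=3 d=3 new=(12,14) → add node 16 parent=3 cost=18
19. q=(7,25) nearest=5 d=2 new=(7,25) → add node 17 parent=5 cost=24
20. q=(4,10) nearest=2 d=1 new=(4,10) → add node 18 parent=2 cost=11
21. q=(4,13) nearest=2 d=2 new=(4,13) → add node 19 parent=2 cost=12
22. q=(7,14) nearest=14 d=1 new=(7,14) → add node 20 parent=14 cost=17
23. q=(0,23) nearest=5 d=5 new=(0,23) → add node 21 parent=5 cost=27
24. q=(1,28) nearest=8 d=0 → coincident, reject
25. q=(4,5) nearest=1 d=1 new=(4,5) → add node 22 parent=1 cost=6

Node count: 23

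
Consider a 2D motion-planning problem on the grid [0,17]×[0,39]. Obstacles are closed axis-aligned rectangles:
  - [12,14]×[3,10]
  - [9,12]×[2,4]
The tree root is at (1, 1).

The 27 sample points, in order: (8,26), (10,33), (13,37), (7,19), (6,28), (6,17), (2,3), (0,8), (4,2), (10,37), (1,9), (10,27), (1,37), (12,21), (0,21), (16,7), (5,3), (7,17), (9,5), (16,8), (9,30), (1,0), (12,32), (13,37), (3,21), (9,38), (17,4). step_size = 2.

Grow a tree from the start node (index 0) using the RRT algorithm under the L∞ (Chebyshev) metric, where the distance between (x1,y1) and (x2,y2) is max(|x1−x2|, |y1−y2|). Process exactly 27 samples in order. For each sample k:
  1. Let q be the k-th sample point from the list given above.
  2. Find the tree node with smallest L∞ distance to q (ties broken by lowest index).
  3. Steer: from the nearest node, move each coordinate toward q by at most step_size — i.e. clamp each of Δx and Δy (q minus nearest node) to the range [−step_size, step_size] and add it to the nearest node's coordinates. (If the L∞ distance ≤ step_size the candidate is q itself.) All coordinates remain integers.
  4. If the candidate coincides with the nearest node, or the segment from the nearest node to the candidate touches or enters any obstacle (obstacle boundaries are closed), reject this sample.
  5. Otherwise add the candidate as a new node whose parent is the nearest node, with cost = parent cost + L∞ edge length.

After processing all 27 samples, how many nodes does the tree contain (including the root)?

1. q=(8,26) nearest=0 d=25 new=(3,3) → add node 1 parent=0 cost=2
2. q=(10,33) nearest=1 d=30 new=(5,5) → add node 2 parent=1 cost=4
3. q=(13,37) nearest=2 d=32 new=(7,7) → add node 3 parent=2 cost=6
4. q=(7,19) nearest=3 d=12 new=(7,9) → add node 4 parent=3 cost=8
5. q=(6,28) nearest=4 d=19 new=(6,11) → add node 5 parent=4 cost=10
6. q=(6,17) nearest=5 d=6 new=(6,13) → add node 6 parent=5 cost=12
7. q=(2,3) nearest=1 d=1 new=(2,3) → add node 7 parent=1 cost=3
8. q=(0,8) nearest=1 d=5 new=(1,5) → add node 8 parent=1 cost=4
9. q=(4,2) nearest=1 d=1 new=(4,2) → add node 9 parent=1 cost=3
10. q=(10,37) nearest=6 d=24 new=(8,15) → add node 10 parent=6 cost=14
11. q=(1,9) nearest=2 d=4 new=(3,7) → add node 11 parent=2 cost=6
12. q=(10,27) nearest=10 d=12 new=(10,17) → add node 12 parent=10 cost=16
13. q=(1,37) nearest=12 d=20 new=(8,19) → add node 13 parent=12 cost=18
14. q=(12,21) nearest=12 d=4 new=(12,19) → add node 14 parent=12 cost=18
15. q=(0,21) nearest=6 d=8 new=(4,15) → add node 15 parent=6 cost=14
16. q=(16,7) nearest=10 d=8 new=(10,13) → add node 16 parent=10 cost=16
17. q=(5,3) nearest=9 d=1 new=(5,3) → add node 17 parent=9 cost=4
18. q=(7,17) nearest=10 d=2 new=(7,17) → add node 18 parent=10 cost=16
19. q=(9,5) nearest=3 d=2 new=(9,5) → add node 19 parent=3 cost=8
20. q=(16,8) nearest=16 d=6 new=(12,11) → add node 20 parent=16 cost=18
21. q=(9,30) nearest=13 d=11 new=(9,21) → add node 21 parent=13 cost=20
22. q=(1,0) nearest=0 d=1 new=(1,0) → add node 22 parent=0 cost=1
23. q=(12,32) nearest=21 d=11 new=(11,23) → add node 23 parent=21 cost=22
24. q=(13,37) nearest=23 d=14 new=(13,25) → add node 24 parent=23 cost=24
25. q=(3,21) nearest=18 d=4 new=(5,19) → add node 25 parent=18 cost=18
26. q=(9,38) nearest=24 d=13 new=(11,27) → add node 26 parent=24 cost=26
27. q=(17,4) nearest=20 d=7 new=(14,9) → blocked by [12,14]×[3,10], reject

Node count: 27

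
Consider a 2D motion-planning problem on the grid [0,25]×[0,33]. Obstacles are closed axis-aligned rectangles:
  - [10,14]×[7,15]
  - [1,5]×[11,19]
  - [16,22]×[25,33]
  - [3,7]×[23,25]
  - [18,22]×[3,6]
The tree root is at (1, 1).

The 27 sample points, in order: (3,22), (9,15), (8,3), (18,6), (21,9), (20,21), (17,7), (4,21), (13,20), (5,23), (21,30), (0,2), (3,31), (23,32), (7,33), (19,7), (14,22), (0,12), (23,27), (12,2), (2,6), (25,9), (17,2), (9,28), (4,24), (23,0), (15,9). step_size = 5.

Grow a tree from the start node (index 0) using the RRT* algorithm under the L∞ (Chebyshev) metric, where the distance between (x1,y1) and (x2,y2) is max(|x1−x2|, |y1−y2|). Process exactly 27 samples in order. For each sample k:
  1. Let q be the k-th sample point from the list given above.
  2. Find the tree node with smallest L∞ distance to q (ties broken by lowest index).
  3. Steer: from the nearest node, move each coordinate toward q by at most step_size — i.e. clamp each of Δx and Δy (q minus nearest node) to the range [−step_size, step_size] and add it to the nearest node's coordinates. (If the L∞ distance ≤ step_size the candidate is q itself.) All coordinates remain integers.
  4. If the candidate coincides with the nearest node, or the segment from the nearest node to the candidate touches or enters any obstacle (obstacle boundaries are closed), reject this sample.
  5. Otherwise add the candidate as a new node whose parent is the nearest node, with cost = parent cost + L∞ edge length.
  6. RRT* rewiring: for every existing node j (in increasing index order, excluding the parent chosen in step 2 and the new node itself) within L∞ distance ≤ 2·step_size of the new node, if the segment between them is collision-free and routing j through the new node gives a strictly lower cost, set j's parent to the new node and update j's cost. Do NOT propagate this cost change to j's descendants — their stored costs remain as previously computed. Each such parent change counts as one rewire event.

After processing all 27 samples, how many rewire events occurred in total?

1. q=(3,22) nearest=0 d=21 new=(3,6) → add node 1 parent=0 cost=5
2. q=(9,15) nearest=1 d=9 new=(8,11) → add node 2 parent=1 cost=10
3. q=(8,3) nearest=1 d=5 new=(8,3) → add node 3 parent=1 cost=10
4. q=(18,6) nearest=2 d=10 new=(13,6) → blocked by [10,14]×[7,15], reject
5. q=(21,9) nearest=2 d=13 new=(13,9) → blocked by [10,14]×[7,15], reject
6. q=(20,21) nearest=2 d=12 new=(13,16) → blocked by [10,14]×[7,15], reject
7. q=(17,7) nearest=2 d=9 new=(13,7) → blocked by [10,14]×[7,15], reject
8. q=(4,21) nearest=2 d=10 new=(4,16) → blocked by [1,5]×[11,19], reject
9. q=(13,20) nearest=2 d=9 new=(13,16) → blocked by [10,14]×[7,15], reject
10. q=(5,23) nearest=2 d=12 new=(5,16) → blocked by [1,5]×[11,19], reject
11. q=(21,30) nearest=2 d=19 new=(13,16) → blocked by [10,14]×[7,15], reject
12. q=(0,2) nearest=0 d=1 new=(0,2) → add node 4 parent=0 cost=1; rewire 3→4 (9<10)
13. q=(3,31) nearest=2 d=20 new=(3,16) → blocked by [1,5]×[11,19], reject
14. q=(23,32) nearest=2 d=21 new=(13,16) → blocked by [10,14]×[7,15], reject
15. q=(7,33) nearest=2 d=22 new=(7,16) → add node 5 parent=2 cost=15
16. q=(19,7) nearest=2 d=11 new=(13,7) → blocked by [10,14]×[7,15], reject
17. q=(14,22) nearest=5 d=7 new=(12,21) → add node 6 parent=5 cost=20
18. q=(0,12) nearest=1 d=6 new=(0,11) → add node 7 parent=1 cost=10
19. q=(23,27) nearest=6 d=11 new=(17,26) → blocked by [16,22]×[25,33], reject
20. q=(12,2) nearest=3 d=4 new=(12,2) → add node 8 parent=3 cost=13
21. q=(2,6) nearest=1 d=1 new=(2,6) → add node 9 parent=1 cost=6
22. q=(25,9) nearest=6 d=13 new=(17,16) → add node 10 parent=6 cost=25
23. q=(17,2) nearest=8 d=5 new=(17,2) → add node 11 parent=8 cost=18
24. q=(9,28) nearest=6 d=7 new=(9,26) → add node 12 parent=6 cost=25
25. q=(4,24) nearest=12 d=5 new=(4,24) → blocked by [3,7]×[23,25], reject
26. q=(23,0) nearest=11 d=6 new=(22,0) → add node 13 parent=11 cost=23
27. q=(15,9) nearest=2 d=7 new=(13,9) → blocked by [10,14]×[7,15], reject

Rewire events: 1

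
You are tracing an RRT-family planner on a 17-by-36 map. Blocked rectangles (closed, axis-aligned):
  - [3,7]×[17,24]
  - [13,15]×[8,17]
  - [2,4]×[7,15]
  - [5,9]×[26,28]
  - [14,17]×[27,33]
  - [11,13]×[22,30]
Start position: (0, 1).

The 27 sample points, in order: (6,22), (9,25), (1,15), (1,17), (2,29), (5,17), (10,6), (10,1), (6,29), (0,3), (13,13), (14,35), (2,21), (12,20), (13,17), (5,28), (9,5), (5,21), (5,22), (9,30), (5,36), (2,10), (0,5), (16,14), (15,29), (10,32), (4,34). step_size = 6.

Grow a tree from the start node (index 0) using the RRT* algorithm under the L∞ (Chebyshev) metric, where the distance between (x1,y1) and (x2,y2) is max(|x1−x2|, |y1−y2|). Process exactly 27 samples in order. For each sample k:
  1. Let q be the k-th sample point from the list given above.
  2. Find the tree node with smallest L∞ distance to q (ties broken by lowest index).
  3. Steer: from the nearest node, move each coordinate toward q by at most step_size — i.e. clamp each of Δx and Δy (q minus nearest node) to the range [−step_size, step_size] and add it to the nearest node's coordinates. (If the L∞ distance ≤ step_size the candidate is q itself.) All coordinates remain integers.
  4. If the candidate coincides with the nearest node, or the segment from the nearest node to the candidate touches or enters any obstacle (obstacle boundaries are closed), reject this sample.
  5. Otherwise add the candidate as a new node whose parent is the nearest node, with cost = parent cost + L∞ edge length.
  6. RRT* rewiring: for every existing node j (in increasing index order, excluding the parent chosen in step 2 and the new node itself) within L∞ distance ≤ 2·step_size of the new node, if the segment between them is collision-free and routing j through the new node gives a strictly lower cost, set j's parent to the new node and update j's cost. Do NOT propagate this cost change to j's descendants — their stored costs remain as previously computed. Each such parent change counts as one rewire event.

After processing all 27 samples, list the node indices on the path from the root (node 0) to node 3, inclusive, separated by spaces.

1. q=(6,22) nearest=0 d=21 new=(6,7) → add node 1 parent=0 cost=6
2. q=(9,25) nearest=1 d=18 new=(9,13) → add node 2 parent=1 cost=12
3. q=(1,15) nearest=1 d=8 new=(1,13) → blocked by [2,4]×[7,15], reject
4. q=(1,17) nearest=2 d=8 new=(3,17) → blocked by [3,7]×[17,24], reject
5. q=(2,29) nearest=2 d=16 new=(3,19) → blocked by [3,7]×[17,24], reject
6. q=(5,17) nearest=2 d=4 new=(5,17) → blocked by [3,7]×[17,24], reject
7. q=(10,6) nearest=1 d=4 new=(10,6) → add node 3 parent=1 cost=10
8. q=(10,1) nearest=3 d=5 new=(10,1) → add node 4 parent=3 cost=15
9. q=(6,29) nearest=2 d=16 new=(6,19) → blocked by [3,7]×[17,24], reject
10. q=(0,3) nearest=0 d=2 new=(0,3) → add node 5 parent=0 cost=2; rewire 4→5 (12<15)
11. q=(13,13) nearest=2 d=4 new=(13,13) → blocked by [13,15]×[8,17], reject
12. q=(14,35) nearest=2 d=22 new=(14,19) → add node 6 parent=2 cost=18
13. q=(2,21) nearest=2 d=8 new=(3,19) → blocked by [3,7]×[17,24], reject
14. q=(12,20) nearest=6 d=2 new=(12,20) → add node 7 parent=6 cost=20
15. q=(13,17) nearest=6 d=2 new=(13,17) → blocked by [13,15]×[8,17], reject
16. q=(5,28) nearest=7 d=8 new=(6,26) → blocked by [5,9]×[26,28], reject
17. q=(9,5) nearest=3 d=1 new=(9,5) → add node 8 parent=3 cost=11
18. q=(5,21) nearest=7 d=7 new=(6,21) → blocked by [3,7]×[17,24], reject
19. q=(5,22) nearest=7 d=7 new=(6,22) → blocked by [3,7]×[17,24], reject
20. q=(9,30) nearest=7 d=10 new=(9,26) → blocked by [5,9]×[26,28], reject
21. q=(5,36) nearest=7 d=16 new=(6,26) → blocked by [5,9]×[26,28], reject
22. q=(2,10) nearest=1 d=4 new=(2,10) → blocked by [2,4]×[7,15], reject
23. q=(0,5) nearest=5 d=2 new=(0,5) → add node 9 parent=5 cost=4
24. q=(16,14) nearest=6 d=5 new=(16,14) → blocked by [13,15]×[8,17], reject
25. q=(15,29) nearest=7 d=9 new=(15,26) → blocked by [11,13]×[22,30], reject
26. q=(10,32) nearest=7 d=12 new=(10,26) → blocked by [11,13]×[22,30], reject
27. q=(4,34) nearest=7 d=14 new=(6,26) → blocked by [5,9]×[26,28], reject

Path: 0 1 3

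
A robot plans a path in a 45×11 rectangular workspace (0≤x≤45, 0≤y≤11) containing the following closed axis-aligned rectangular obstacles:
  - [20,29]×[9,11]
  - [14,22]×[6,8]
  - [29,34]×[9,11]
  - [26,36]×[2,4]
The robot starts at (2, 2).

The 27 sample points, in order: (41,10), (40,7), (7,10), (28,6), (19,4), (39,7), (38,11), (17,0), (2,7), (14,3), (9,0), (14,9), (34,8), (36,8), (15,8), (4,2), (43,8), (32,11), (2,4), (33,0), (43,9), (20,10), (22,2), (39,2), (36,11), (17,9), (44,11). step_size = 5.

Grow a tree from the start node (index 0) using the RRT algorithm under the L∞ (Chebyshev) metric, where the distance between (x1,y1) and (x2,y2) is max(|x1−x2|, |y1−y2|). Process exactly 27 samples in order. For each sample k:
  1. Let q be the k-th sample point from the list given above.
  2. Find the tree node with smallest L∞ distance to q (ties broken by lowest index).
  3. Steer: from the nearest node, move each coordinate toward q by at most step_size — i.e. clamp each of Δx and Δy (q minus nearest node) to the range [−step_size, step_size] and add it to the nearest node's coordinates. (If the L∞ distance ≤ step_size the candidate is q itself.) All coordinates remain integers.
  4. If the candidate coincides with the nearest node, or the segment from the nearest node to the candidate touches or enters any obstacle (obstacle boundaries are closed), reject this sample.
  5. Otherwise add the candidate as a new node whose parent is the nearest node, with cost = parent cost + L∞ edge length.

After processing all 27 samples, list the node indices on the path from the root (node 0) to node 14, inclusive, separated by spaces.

Path: 0 1 2 9 14

1. q=(41,10) nearest=0 d=39 new=(7,7) → add node 1 parent=0 cost=5
2. q=(40,7) nearest=1 d=33 new=(12,7) → add node 2 parent=1 cost=10
3. q=(7,10) nearest=1 d=3 new=(7,10) → add node 3 parent=1 cost=8
4. q=(28,6) nearest=2 d=16 new=(17,6) → blocked by [14,22]×[6,8], reject
5. q=(19,4) nearest=2 d=7 new=(17,4) → add node 4 parent=2 cost=15
6. q=(39,7) nearest=4 d=22 new=(22,7) → blocked by [14,22]×[6,8], reject
7. q=(38,11) nearest=4 d=21 new=(22,9) → blocked by [20,29]×[9,11], reject
8. q=(17,0) nearest=4 d=4 new=(17,0) → add node 5 parent=4 cost=19
9. q=(2,7) nearest=0 d=5 new=(2,7) → add node 6 parent=0 cost=5
10. q=(14,3) nearest=4 d=3 new=(14,3) → add node 7 parent=4 cost=18
11. q=(9,0) nearest=7 d=5 new=(9,0) → add node 8 parent=7 cost=23
12. q=(14,9) nearest=2 d=2 new=(14,9) → add node 9 parent=2 cost=12
13. q=(34,8) nearest=4 d=17 new=(22,8) → blocked by [14,22]×[6,8], reject
14. q=(36,8) nearest=4 d=19 new=(22,8) → blocked by [14,22]×[6,8], reject
15. q=(15,8) nearest=9 d=1 new=(15,8) → blocked by [14,22]×[6,8], reject
16. q=(4,2) nearest=0 d=2 new=(4,2) → add node 10 parent=0 cost=2
17. q=(43,8) nearest=4 d=26 new=(22,8) → blocked by [14,22]×[6,8], reject
18. q=(32,11) nearest=4 d=15 new=(22,9) → blocked by [20,29]×[9,11], reject
19. q=(2,4) nearest=0 d=2 new=(2,4) → add node 11 parent=0 cost=2
20. q=(33,0) nearest=4 d=16 new=(22,0) → add node 12 parent=4 cost=20
21. q=(43,9) nearest=12 d=21 new=(27,5) → blocked by [26,36]×[2,4], reject
22. q=(20,10) nearest=4 d=6 new=(20,9) → blocked by [20,29]×[9,11], reject
23. q=(22,2) nearest=12 d=2 new=(22,2) → add node 13 parent=12 cost=22
24. q=(39,2) nearest=12 d=17 new=(27,2) → blocked by [26,36]×[2,4], reject
25. q=(36,11) nearest=12 d=14 new=(27,5) → blocked by [26,36]×[2,4], reject
26. q=(17,9) nearest=9 d=3 new=(17,9) → add node 14 parent=9 cost=15
27. q=(44,11) nearest=12 d=22 new=(27,5) → blocked by [26,36]×[2,4], reject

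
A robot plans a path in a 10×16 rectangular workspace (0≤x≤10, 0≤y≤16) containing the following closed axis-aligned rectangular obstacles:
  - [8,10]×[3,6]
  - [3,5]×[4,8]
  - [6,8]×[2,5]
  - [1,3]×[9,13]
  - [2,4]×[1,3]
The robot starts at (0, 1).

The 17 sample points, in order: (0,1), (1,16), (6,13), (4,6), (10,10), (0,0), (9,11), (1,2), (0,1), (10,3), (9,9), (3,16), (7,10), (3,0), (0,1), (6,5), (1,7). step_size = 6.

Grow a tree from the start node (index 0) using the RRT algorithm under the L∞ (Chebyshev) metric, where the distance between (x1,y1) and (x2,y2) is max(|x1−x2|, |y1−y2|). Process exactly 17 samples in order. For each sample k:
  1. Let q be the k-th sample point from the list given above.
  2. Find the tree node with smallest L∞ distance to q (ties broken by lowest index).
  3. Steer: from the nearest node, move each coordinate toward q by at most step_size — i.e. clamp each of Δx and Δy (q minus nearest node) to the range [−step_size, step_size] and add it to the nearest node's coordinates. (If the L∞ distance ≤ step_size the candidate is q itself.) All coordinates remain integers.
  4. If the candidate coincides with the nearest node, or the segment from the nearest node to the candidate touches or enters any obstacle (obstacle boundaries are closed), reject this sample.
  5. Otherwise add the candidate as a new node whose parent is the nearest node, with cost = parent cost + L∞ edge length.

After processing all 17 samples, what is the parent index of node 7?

1. q=(0,1) nearest=0 d=0 → coincident, reject
2. q=(1,16) nearest=0 d=15 new=(1,7) → add node 1 parent=0 cost=6
3. q=(6,13) nearest=1 d=6 new=(6,13) → blocked by [1,3]×[9,13], reject
4. q=(4,6) nearest=1 d=3 new=(4,6) → blocked by [3,5]×[4,8], reject
5. q=(10,10) nearest=1 d=9 new=(7,10) → blocked by [3,5]×[4,8], reject
6. q=(0,0) nearest=0 d=1 new=(0,0) → add node 2 parent=0 cost=1
7. q=(9,11) nearest=1 d=8 new=(7,11) → add node 3 parent=1 cost=12
8. q=(1,2) nearest=0 d=1 new=(1,2) → add node 4 parent=0 cost=1
9. q=(0,1) nearest=0 d=0 → coincident, reject
10. q=(10,3) nearest=3 d=8 new=(10,5) → blocked by [8,10]×[3,6], reject
11. q=(9,9) nearest=3 d=2 new=(9,9) → add node 5 parent=3 cost=14
12. q=(3,16) nearest=3 d=5 new=(3,16) → add node 6 parent=3 cost=17
13. q=(7,10) nearest=3 d=1 new=(7,10) → add node 7 parent=3 cost=13
14. q=(3,0) nearest=4 d=2 new=(3,0) → blocked by [2,4]×[1,3], reject
15. q=(0,1) nearest=0 d=0 → coincident, reject
16. q=(6,5) nearest=5 d=4 new=(6,5) → blocked by [6,8]×[2,5], reject
17. q=(1,7) nearest=1 d=0 → coincident, reject

Parent of node 7: 3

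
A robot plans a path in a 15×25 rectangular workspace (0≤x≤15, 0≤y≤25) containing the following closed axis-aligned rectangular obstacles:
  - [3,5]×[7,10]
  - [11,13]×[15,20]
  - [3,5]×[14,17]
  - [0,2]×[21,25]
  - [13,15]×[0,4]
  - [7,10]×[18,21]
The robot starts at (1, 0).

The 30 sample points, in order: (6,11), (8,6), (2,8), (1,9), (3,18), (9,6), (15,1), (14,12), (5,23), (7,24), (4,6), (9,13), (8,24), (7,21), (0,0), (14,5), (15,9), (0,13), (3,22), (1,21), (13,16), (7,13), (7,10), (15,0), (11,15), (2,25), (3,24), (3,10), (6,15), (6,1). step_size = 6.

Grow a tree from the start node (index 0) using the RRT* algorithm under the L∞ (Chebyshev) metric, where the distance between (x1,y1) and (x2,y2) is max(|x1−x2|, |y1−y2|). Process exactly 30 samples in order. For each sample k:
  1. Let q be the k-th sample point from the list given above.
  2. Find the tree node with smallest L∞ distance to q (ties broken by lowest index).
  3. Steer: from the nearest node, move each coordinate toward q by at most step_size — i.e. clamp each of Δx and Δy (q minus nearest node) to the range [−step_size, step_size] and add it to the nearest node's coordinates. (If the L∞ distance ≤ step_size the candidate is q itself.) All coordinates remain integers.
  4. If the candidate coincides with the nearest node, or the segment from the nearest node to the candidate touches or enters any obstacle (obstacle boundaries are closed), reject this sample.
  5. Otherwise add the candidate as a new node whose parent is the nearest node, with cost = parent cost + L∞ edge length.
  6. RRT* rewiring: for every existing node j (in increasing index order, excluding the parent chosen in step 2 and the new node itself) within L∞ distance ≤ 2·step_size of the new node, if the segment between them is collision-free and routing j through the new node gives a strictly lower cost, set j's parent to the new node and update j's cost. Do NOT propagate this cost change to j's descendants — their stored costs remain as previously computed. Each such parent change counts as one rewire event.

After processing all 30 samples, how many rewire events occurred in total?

Rewire events: 6

1. q=(6,11) nearest=0 d=11 new=(6,6) → add node 1 parent=0 cost=6
2. q=(8,6) nearest=1 d=2 new=(8,6) → add node 2 parent=1 cost=8
3. q=(2,8) nearest=1 d=4 new=(2,8) → blocked by [3,5]×[7,10], reject
4. q=(1,9) nearest=1 d=5 new=(1,9) → blocked by [3,5]×[7,10], reject
5. q=(3,18) nearest=1 d=12 new=(3,12) → blocked by [3,5]×[7,10], reject
6. q=(9,6) nearest=2 d=1 new=(9,6) → add node 3 parent=2 cost=9
7. q=(15,1) nearest=3 d=6 new=(15,1) → blocked by [13,15]×[0,4], reject
8. q=(14,12) nearest=2 d=6 new=(14,12) → add node 4 parent=2 cost=14
9. q=(5,23) nearest=4 d=11 new=(8,18) → blocked by [11,13]×[15,20], reject
10. q=(7,24) nearest=4 d=12 new=(8,18) → blocked by [11,13]×[15,20], reject
11. q=(4,6) nearest=1 d=2 new=(4,6) → add node 5 parent=1 cost=8
12. q=(9,13) nearest=4 d=5 new=(9,13) → add node 6 parent=4 cost=19
13. q=(8,24) nearest=6 d=11 new=(8,19) → blocked by [7,10]×[18,21], reject
14. q=(7,21) nearest=6 d=8 new=(7,19) → blocked by [7,10]×[18,21], reject
15. q=(0,0) nearest=0 d=1 new=(0,0) → add node 7 parent=0 cost=1; rewire 5→7 (7<8)
16. q=(14,5) nearest=3 d=5 new=(14,5) → add node 8 parent=3 cost=14
17. q=(15,9) nearest=4 d=3 new=(15,9) → add node 9 parent=4 cost=17
18. q=(0,13) nearest=1 d=7 new=(0,12) → blocked by [3,5]×[7,10], reject
19. q=(3,22) nearest=6 d=9 new=(3,19) → blocked by [3,5]×[14,17], reject
20. q=(1,21) nearest=6 d=8 new=(3,19) → blocked by [3,5]×[14,17], reject
21. q=(13,16) nearest=4 d=4 new=(13,16) → blocked by [11,13]×[15,20], reject
22. q=(7,13) nearest=6 d=2 new=(7,13) → add node 10 parent=6 cost=21
23. q=(7,10) nearest=6 d=3 new=(7,10) → add node 11 parent=6 cost=22
24. q=(15,0) nearest=8 d=5 new=(15,0) → blocked by [13,15]×[0,4], reject
25. q=(11,15) nearest=6 d=2 new=(11,15) → blocked by [11,13]×[15,20], reject
26. q=(2,25) nearest=6 d=12 new=(3,19) → blocked by [3,5]×[14,17], reject
27. q=(3,24) nearest=6 d=11 new=(3,19) → blocked by [3,5]×[14,17], reject
28. q=(3,10) nearest=1 d=4 new=(3,10) → blocked by [3,5]×[7,10], reject
29. q=(6,15) nearest=10 d=2 new=(6,15) → add node 12 parent=10 cost=23
30. q=(6,1) nearest=0 d=5 new=(6,1) → add node 13 parent=0 cost=5; rewire 6→13 (17<19); rewire 8→13 (13<14); rewire 9→13 (14<17); rewire 10→13 (17<21); rewire 11→13 (14<22)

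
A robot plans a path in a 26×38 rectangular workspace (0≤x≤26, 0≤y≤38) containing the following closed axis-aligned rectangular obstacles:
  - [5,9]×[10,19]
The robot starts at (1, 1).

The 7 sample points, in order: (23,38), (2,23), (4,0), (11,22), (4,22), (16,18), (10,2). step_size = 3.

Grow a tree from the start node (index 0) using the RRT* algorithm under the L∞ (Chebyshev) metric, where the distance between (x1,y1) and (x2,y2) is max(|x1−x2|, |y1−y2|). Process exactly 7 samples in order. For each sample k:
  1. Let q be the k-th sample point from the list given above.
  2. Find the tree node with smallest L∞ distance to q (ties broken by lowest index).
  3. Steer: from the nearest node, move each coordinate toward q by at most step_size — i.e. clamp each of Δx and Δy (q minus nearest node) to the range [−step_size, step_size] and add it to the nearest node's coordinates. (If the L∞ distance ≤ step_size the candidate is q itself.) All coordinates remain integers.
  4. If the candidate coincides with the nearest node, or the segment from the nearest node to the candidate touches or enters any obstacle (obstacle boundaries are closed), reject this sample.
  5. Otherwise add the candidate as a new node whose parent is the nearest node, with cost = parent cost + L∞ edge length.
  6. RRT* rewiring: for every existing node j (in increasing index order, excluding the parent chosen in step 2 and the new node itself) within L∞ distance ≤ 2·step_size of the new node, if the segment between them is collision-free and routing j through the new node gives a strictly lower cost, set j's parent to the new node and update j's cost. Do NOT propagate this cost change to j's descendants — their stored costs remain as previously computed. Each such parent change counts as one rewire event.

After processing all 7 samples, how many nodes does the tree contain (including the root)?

Node count: 6

1. q=(23,38) nearest=0 d=37 new=(4,4) → add node 1 parent=0 cost=3
2. q=(2,23) nearest=1 d=19 new=(2,7) → add node 2 parent=1 cost=6
3. q=(4,0) nearest=0 d=3 new=(4,0) → add node 3 parent=0 cost=3
4. q=(11,22) nearest=2 d=15 new=(5,10) → blocked by [5,9]×[10,19], reject
5. q=(4,22) nearest=2 d=15 new=(4,10) → add node 4 parent=2 cost=9
6. q=(16,18) nearest=4 d=12 new=(7,13) → blocked by [5,9]×[10,19], reject
7. q=(10,2) nearest=1 d=6 new=(7,2) → add node 5 parent=1 cost=6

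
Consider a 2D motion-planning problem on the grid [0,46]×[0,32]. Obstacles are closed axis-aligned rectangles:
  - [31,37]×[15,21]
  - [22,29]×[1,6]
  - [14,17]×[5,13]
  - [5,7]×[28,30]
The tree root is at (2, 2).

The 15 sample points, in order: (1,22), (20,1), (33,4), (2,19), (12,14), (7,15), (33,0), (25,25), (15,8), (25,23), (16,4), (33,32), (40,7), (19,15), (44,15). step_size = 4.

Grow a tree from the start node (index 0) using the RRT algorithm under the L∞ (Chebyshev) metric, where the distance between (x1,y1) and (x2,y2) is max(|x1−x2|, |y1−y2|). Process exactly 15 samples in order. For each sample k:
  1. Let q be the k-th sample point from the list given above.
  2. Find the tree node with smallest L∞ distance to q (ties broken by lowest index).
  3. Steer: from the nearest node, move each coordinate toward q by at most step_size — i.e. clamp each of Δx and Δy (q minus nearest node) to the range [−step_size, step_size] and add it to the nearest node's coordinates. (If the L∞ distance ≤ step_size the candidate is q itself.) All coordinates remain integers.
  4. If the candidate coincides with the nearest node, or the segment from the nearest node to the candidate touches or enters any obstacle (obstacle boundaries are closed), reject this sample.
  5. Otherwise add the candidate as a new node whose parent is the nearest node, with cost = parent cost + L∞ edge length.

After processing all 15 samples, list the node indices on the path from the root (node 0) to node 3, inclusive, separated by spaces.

1. q=(1,22) nearest=0 d=20 new=(1,6) → add node 1 parent=0 cost=4
2. q=(20,1) nearest=0 d=18 new=(6,1) → add node 2 parent=0 cost=4
3. q=(33,4) nearest=2 d=27 new=(10,4) → add node 3 parent=2 cost=8
4. q=(2,19) nearest=1 d=13 new=(2,10) → add node 4 parent=1 cost=8
5. q=(12,14) nearest=3 d=10 new=(12,8) → add node 5 parent=3 cost=12
6. q=(7,15) nearest=4 d=5 new=(6,14) → add node 6 parent=4 cost=12
7. q=(33,0) nearest=5 d=21 new=(16,4) → blocked by [14,17]×[5,13], reject
8. q=(25,25) nearest=5 d=17 new=(16,12) → blocked by [14,17]×[5,13], reject
9. q=(15,8) nearest=5 d=3 new=(15,8) → blocked by [14,17]×[5,13], reject
10. q=(25,23) nearest=5 d=15 new=(16,12) → blocked by [14,17]×[5,13], reject
11. q=(16,4) nearest=5 d=4 new=(16,4) → blocked by [14,17]×[5,13], reject
12. q=(33,32) nearest=5 d=24 new=(16,12) → blocked by [14,17]×[5,13], reject
13. q=(40,7) nearest=5 d=28 new=(16,7) → blocked by [14,17]×[5,13], reject
14. q=(19,15) nearest=5 d=7 new=(16,12) → blocked by [14,17]×[5,13], reject
15. q=(44,15) nearest=5 d=32 new=(16,12) → blocked by [14,17]×[5,13], reject

Path: 0 2 3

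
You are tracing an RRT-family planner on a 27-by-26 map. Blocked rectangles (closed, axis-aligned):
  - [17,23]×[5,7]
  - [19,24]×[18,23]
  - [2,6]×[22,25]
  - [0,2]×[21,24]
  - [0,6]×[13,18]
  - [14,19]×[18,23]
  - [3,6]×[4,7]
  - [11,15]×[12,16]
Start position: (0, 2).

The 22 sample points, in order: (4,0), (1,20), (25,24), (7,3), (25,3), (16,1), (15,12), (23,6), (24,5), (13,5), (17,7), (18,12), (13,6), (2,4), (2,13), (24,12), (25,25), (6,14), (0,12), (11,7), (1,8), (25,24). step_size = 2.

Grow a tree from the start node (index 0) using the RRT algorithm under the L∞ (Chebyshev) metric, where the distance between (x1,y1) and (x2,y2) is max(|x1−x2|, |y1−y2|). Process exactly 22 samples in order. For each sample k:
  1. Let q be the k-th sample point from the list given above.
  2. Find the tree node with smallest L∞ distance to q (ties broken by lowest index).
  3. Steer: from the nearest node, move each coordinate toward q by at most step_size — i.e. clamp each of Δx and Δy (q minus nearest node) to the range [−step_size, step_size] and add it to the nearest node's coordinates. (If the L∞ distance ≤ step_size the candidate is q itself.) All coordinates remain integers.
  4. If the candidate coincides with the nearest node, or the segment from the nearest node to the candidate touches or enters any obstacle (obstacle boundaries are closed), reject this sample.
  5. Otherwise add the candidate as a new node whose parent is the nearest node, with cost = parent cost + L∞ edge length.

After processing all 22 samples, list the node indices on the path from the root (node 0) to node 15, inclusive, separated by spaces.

Path: 0 1 3 4 5 6 8 9 11 12 15

1. q=(4,0) nearest=0 d=4 new=(2,0) → add node 1 parent=0 cost=2
2. q=(1,20) nearest=0 d=18 new=(1,4) → add node 2 parent=0 cost=2
3. q=(25,24) nearest=1 d=24 new=(4,2) → add node 3 parent=1 cost=4
4. q=(7,3) nearest=3 d=3 new=(6,3) → add node 4 parent=3 cost=6
5. q=(25,3) nearest=4 d=19 new=(8,3) → add node 5 parent=4 cost=8
6. q=(16,1) nearest=5 d=8 new=(10,1) → add node 6 parent=5 cost=10
7. q=(15,12) nearest=4 d=9 new=(8,5) → add node 7 parent=4 cost=8
8. q=(23,6) nearest=6 d=13 new=(12,3) → add node 8 parent=6 cost=12
9. q=(24,5) nearest=8 d=12 new=(14,5) → add node 9 parent=8 cost=14
10. q=(13,5) nearest=9 d=1 new=(13,5) → add node 10 parent=9 cost=15
11. q=(17,7) nearest=9 d=3 new=(16,7) → add node 11 parent=9 cost=16
12. q=(18,12) nearest=11 d=5 new=(18,9) → add node 12 parent=11 cost=18
13. q=(13,6) nearest=9 d=1 new=(13,6) → add node 13 parent=9 cost=15
14. q=(2,4) nearest=2 d=1 new=(2,4) → add node 14 parent=2 cost=3
15. q=(2,13) nearest=7 d=8 new=(6,7) → blocked by [3,6]×[4,7], reject
16. q=(24,12) nearest=12 d=6 new=(20,11) → add node 15 parent=12 cost=20
17. q=(25,25) nearest=15 d=14 new=(22,13) → add node 16 parent=15 cost=22
18. q=(6,14) nearest=13 d=8 new=(11,8) → add node 17 parent=13 cost=17
19. q=(0,12) nearest=2 d=8 new=(0,6) → add node 18 parent=2 cost=4
20. q=(11,7) nearest=17 d=1 new=(11,7) → add node 19 parent=17 cost=18
21. q=(1,8) nearest=18 d=2 new=(1,8) → add node 20 parent=18 cost=6
22. q=(25,24) nearest=16 d=11 new=(24,15) → add node 21 parent=16 cost=24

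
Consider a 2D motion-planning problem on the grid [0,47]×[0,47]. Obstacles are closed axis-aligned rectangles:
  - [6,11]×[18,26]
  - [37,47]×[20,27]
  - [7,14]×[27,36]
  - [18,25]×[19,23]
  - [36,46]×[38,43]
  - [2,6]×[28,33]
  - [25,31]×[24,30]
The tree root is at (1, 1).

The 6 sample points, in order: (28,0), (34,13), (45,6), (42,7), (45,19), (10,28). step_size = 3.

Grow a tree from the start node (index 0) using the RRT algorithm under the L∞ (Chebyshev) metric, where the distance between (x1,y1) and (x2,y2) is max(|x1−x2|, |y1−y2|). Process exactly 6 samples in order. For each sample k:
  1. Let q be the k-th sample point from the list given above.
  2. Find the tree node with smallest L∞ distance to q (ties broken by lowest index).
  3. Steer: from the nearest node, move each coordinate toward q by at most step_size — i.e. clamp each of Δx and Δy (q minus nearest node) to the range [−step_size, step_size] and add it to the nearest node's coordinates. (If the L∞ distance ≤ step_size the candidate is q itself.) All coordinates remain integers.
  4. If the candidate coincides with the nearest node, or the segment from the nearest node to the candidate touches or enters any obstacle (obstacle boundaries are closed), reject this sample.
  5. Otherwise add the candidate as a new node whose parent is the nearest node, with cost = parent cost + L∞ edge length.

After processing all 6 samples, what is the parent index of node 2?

Parent of node 2: 1

1. q=(28,0) nearest=0 d=27 new=(4,0) → add node 1 parent=0 cost=3
2. q=(34,13) nearest=1 d=30 new=(7,3) → add node 2 parent=1 cost=6
3. q=(45,6) nearest=2 d=38 new=(10,6) → add node 3 parent=2 cost=9
4. q=(42,7) nearest=3 d=32 new=(13,7) → add node 4 parent=3 cost=12
5. q=(45,19) nearest=4 d=32 new=(16,10) → add node 5 parent=4 cost=15
6. q=(10,28) nearest=5 d=18 new=(13,13) → add node 6 parent=5 cost=18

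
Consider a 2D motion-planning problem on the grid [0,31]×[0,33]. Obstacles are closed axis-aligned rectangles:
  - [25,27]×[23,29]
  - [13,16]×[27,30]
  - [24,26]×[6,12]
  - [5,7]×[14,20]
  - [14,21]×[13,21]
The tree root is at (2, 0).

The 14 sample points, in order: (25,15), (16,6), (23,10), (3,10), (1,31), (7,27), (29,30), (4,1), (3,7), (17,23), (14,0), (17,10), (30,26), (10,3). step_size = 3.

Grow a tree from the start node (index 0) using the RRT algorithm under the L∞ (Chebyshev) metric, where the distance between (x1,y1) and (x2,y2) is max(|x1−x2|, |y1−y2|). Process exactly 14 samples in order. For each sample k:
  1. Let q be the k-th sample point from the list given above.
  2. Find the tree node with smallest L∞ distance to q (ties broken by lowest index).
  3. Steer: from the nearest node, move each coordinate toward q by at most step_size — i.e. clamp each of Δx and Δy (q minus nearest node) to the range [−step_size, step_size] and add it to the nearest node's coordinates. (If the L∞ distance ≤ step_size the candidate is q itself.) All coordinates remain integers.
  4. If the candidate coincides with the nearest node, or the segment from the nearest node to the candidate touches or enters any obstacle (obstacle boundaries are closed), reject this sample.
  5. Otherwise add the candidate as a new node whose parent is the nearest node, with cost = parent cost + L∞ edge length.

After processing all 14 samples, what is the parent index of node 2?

1. q=(25,15) nearest=0 d=23 new=(5,3) → add node 1 parent=0 cost=3
2. q=(16,6) nearest=1 d=11 new=(8,6) → add node 2 parent=1 cost=6
3. q=(23,10) nearest=2 d=15 new=(11,9) → add node 3 parent=2 cost=9
4. q=(3,10) nearest=2 d=5 new=(5,9) → add node 4 parent=2 cost=9
5. q=(1,31) nearest=3 d=22 new=(8,12) → add node 5 parent=3 cost=12
6. q=(7,27) nearest=5 d=15 new=(7,15) → blocked by [5,7]×[14,20], reject
7. q=(29,30) nearest=3 d=21 new=(14,12) → add node 6 parent=3 cost=12
8. q=(4,1) nearest=0 d=2 new=(4,1) → add node 7 parent=0 cost=2
9. q=(3,7) nearest=4 d=2 new=(3,7) → add node 8 parent=4 cost=11
10. q=(17,23) nearest=5 d=11 new=(11,15) → add node 9 parent=5 cost=15
11. q=(14,0) nearest=2 d=6 new=(11,3) → add node 10 parent=2 cost=9
12. q=(17,10) nearest=6 d=3 new=(17,10) → add node 11 parent=6 cost=15
13. q=(30,26) nearest=6 d=16 new=(17,15) → blocked by [14,21]×[13,21], reject
14. q=(10,3) nearest=10 d=1 new=(10,3) → add node 12 parent=10 cost=10

Parent of node 2: 1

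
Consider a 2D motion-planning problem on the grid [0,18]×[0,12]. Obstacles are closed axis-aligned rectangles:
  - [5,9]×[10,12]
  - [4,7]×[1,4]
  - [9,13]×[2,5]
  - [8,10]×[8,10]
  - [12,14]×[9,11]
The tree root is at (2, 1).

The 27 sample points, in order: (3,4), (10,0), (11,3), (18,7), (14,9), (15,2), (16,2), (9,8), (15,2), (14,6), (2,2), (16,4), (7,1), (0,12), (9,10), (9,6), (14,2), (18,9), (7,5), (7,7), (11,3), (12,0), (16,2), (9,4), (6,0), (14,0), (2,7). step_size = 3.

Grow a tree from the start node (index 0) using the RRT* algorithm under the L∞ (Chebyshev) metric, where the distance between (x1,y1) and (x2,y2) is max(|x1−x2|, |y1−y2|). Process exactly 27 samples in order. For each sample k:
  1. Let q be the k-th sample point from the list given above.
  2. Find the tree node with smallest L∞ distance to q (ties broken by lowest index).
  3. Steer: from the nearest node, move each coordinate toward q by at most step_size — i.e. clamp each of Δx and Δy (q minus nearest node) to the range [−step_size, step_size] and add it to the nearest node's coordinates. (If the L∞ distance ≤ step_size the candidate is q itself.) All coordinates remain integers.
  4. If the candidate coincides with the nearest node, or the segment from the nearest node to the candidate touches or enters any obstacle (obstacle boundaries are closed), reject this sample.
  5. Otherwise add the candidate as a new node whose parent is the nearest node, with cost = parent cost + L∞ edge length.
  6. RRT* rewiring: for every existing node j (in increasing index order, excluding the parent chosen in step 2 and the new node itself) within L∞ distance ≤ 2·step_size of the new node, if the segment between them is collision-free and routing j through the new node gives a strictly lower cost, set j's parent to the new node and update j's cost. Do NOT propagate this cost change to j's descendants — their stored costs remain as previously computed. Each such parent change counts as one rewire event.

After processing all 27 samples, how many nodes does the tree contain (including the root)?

1. q=(3,4) nearest=0 d=3 new=(3,4) → add node 1 parent=0 cost=3
2. q=(10,0) nearest=1 d=7 new=(6,1) → blocked by [4,7]×[1,4], reject
3. q=(11,3) nearest=1 d=8 new=(6,3) → blocked by [4,7]×[1,4], reject
4. q=(18,7) nearest=1 d=15 new=(6,7) → add node 2 parent=1 cost=6
5. q=(14,9) nearest=2 d=8 new=(9,9) → blocked by [8,10]×[8,10], reject
6. q=(15,2) nearest=2 d=9 new=(9,4) → blocked by [9,13]×[2,5], reject
7. q=(16,2) nearest=2 d=10 new=(9,4) → blocked by [9,13]×[2,5], reject
8. q=(9,8) nearest=2 d=3 new=(9,8) → blocked by [8,10]×[8,10], reject
9. q=(15,2) nearest=2 d=9 new=(9,4) → blocked by [9,13]×[2,5], reject
10. q=(14,6) nearest=2 d=8 new=(9,6) → add node 3 parent=2 cost=9
11. q=(2,2) nearest=0 d=1 new=(2,2) → add node 4 parent=0 cost=1
12. q=(16,4) nearest=3 d=7 new=(12,4) → blocked by [9,13]×[2,5], reject
13. q=(7,1) nearest=1 d=4 new=(6,1) → blocked by [4,7]×[1,4], reject
14. q=(0,12) nearest=2 d=6 new=(3,10) → add node 5 parent=2 cost=9
15. q=(9,10) nearest=2 d=3 new=(9,10) → blocked by [5,9]×[10,12], reject
16. q=(9,6) nearest=3 d=0 → coincident, reject
17. q=(14,2) nearest=3 d=5 new=(12,3) → blocked by [9,13]×[2,5], reject
18. q=(18,9) nearest=3 d=9 new=(12,9) → blocked by [12,14]×[9,11], reject
19. q=(7,5) nearest=2 d=2 new=(7,5) → add node 6 parent=2 cost=8
20. q=(7,7) nearest=2 d=1 new=(7,7) → add node 7 parent=2 cost=7
21. q=(11,3) nearest=3 d=3 new=(11,3) → blocked by [9,13]×[2,5], reject
22. q=(12,0) nearest=6 d=5 new=(10,2) → blocked by [9,13]×[2,5], reject
23. q=(16,2) nearest=3 d=7 new=(12,3) → blocked by [9,13]×[2,5], reject
24. q=(9,4) nearest=3 d=2 new=(9,4) → blocked by [9,13]×[2,5], reject
25. q=(6,0) nearest=0 d=4 new=(5,0) → add node 8 parent=0 cost=3
26. q=(14,0) nearest=3 d=6 new=(12,3) → blocked by [9,13]×[2,5], reject
27. q=(2,7) nearest=1 d=3 new=(2,7) → add node 9 parent=1 cost=6

Node count: 10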